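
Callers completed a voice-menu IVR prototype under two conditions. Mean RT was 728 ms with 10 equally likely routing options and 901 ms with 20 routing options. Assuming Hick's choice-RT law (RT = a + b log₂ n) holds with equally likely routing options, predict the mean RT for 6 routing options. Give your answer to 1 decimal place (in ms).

With log₂ n on the abscissa the relation is linear; from the two conditions:
  b = (901 − 728) / (log₂ 20 − log₂ 10) = 173 / (4.3219 − 3.3219) = 173.000 ms/bit
  a = 728 − 173.000 × 3.3219 = 153.306 ms
Then RT(6) = 153.306 + 173.000 × log₂ 6 = 153.306 + 173.000 × 2.5850 ≈ 600.505 ms.

600.5 ms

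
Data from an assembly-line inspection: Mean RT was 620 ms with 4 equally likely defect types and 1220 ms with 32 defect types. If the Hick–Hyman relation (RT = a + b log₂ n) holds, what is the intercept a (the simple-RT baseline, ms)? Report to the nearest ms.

220 ms

Slope: b = (1220 − 620) / (log₂ 32 − log₂ 4) = 600/3.0000 = 200 ms/bit.
Intercept: a = 620 − 200·log₂(4) = 220.000 ms.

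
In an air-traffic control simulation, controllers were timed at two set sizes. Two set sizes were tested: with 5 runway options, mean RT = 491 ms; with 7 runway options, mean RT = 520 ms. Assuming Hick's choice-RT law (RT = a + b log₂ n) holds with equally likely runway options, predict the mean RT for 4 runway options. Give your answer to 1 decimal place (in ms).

471.8 ms

With log₂ n on the abscissa the relation is linear; from the two conditions:
  b = (520 − 491) / (log₂ 7 − log₂ 5) = 29 / (2.8074 − 2.3219) = 59.741 ms/bit
  a = 491 − 59.741 × 2.3219 = 352.285 ms
Then RT(4) = 352.285 + 59.741 × log₂ 4 = 352.285 + 59.741 × 2 ≈ 471.768 ms.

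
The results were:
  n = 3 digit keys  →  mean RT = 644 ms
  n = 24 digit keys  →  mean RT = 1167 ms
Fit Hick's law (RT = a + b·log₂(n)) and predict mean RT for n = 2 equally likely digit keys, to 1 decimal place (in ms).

With log₂ n on the abscissa the relation is linear; from the two conditions:
  b = (1167 − 644) / (log₂ 24 − log₂ 3) = 523 / (4.5850 − 1.5850) = 174.333 ms/bit
  a = 644 − 174.333 × 1.5850 = 367.688 ms
Then RT(2) = 367.688 + 174.333 × log₂ 2 = 367.688 + 174.333 × 1 ≈ 542.022 ms.

542.0 ms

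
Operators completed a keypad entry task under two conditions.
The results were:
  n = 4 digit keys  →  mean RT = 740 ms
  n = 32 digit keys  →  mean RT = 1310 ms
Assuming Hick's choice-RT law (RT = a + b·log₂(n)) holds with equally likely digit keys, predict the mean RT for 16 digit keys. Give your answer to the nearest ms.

1120 ms

With log₂ n on the abscissa the relation is linear; from the two conditions:
  b = (1310 − 740) / (log₂ 32 − log₂ 4) = 570 / (5 − 2) = 190 ms/bit
  a = 740 − 190 × 2 = 360 ms
Then RT(16) = 360 + 190 × log₂ 16 = 360 + 190 × 4 ≈ 1120.000 ms.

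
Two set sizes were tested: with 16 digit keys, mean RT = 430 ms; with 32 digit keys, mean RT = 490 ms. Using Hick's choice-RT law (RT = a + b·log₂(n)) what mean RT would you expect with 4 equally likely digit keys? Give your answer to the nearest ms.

RT is linear in log₂ n, so two points fix the line:
  b = (490 − 430) / (log₂ 32 − log₂ 16) = 60 / (5 − 4) = 60 ms/bit
  a = 430 − 60 × 4 = 190 ms
Then RT(4) = 190 + 60 × log₂ 4 = 190 + 60 × 2 ≈ 310.000 ms.

310 ms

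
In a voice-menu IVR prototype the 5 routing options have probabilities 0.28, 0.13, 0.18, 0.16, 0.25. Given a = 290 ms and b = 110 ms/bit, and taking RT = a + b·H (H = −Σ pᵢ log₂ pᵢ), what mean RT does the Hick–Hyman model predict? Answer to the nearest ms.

Entropy contributions −pᵢ log₂ pᵢ: 0.5142, 0.3826, 0.4453, 0.4230, 0.5000; sum H = 2.2652 bits.
RT = a + bH = 290 + 110·2.2652 = 539.17 ms.

539 ms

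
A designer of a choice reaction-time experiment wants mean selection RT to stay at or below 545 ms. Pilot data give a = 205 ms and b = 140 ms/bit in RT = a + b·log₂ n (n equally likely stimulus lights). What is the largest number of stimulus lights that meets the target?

5

Information budget: (545 − 205)/140 = 2.4286 bits, so n ≤ 2^2.4286 = 5.384 → at most 5.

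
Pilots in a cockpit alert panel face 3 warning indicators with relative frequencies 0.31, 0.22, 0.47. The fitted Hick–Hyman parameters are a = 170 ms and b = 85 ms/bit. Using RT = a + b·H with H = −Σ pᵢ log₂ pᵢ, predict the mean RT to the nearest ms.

Entropy contributions −pᵢ log₂ pᵢ: 0.5238, 0.4806, 0.5120; sum H = 1.5163 bits.
RT = a + bH = 170 + 85·1.5163 = 298.89 ms.

299 ms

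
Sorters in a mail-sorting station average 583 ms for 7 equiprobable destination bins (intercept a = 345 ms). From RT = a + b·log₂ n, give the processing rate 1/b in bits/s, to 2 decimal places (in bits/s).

11.80 bits/s

b = (583 − 345)/log₂ 7 = 238/2.8074 = 84.777 ms per bit = 0.08478 s/bit; the reciprocal is 11.796 bits/s.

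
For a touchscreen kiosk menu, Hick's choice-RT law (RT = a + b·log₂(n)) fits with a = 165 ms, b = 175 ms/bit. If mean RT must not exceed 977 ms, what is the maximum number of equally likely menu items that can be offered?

24

Set 165 + 175·log₂ n ≤ 977 → log₂ n ≤ (977 − 165)/175 = 4.6400.
So n ≤ 2^4.6400 = 24.933; the largest integer n is 24.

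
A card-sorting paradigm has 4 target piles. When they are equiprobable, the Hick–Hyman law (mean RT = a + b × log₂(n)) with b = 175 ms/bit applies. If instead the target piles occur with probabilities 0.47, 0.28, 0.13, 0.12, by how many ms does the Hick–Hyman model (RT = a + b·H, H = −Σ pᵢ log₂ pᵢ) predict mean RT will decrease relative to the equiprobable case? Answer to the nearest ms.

The RT saving is b·ΔH. Equiprobable H₀ = log₂(4) = 2.0000 bits; with the given probabilities H = 1.7759 bits.
b·(H₀ − H) = 175 × (2.0000 − 1.7759) = 39.22 ms.

39 ms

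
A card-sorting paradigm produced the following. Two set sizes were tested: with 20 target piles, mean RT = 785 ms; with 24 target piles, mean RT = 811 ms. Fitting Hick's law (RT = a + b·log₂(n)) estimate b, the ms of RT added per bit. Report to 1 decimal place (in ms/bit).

b = (RT₂ − RT₁)/(log₂ n₂ − log₂ n₁) = (811 − 785)/(4.5850 − 4.3219) = 98.846 ms/bit.

98.8 ms/bit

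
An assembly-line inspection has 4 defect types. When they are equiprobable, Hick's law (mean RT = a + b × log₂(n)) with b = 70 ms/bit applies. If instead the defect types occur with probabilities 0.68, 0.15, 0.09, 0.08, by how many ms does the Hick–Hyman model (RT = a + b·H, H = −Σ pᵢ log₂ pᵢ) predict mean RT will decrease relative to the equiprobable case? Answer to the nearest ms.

The RT saving is b·ΔH. Equiprobable H₀ = log₂(4) = 2.0000 bits; with the given probabilities H = 1.3931 bits.
b·(H₀ − H) = 70 × (2.0000 − 1.3931) = 42.49 ms.

42 ms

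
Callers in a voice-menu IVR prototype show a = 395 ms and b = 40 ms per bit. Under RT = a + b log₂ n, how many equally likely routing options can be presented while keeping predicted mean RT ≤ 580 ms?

40·log₂ n ≤ 580 − 395 = 185, giving log₂ n ≤ 4.6250 and n ≤ 24.675. The largest whole number is 24.

24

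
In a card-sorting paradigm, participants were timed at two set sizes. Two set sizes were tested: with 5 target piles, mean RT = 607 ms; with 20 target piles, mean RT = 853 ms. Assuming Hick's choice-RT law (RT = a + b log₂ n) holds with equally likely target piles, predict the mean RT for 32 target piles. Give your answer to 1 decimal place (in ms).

936.4 ms

RT is linear in log₂ n, so two points fix the line:
  b = (853 − 607) / (log₂ 20 − log₂ 5) = 246 / (4.3219 − 2.3219) = 123.000 ms/bit
  a = 607 − 123.000 × 2.3219 = 321.403 ms
Then RT(32) = 321.403 + 123.000 × log₂ 32 = 321.403 + 123.000 × 5 ≈ 936.403 ms.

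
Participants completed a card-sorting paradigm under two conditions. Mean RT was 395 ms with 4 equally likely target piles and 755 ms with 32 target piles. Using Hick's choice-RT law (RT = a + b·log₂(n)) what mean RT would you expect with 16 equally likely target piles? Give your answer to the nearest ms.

With log₂ n on the abscissa the relation is linear; from the two conditions:
  b = (755 − 395) / (log₂ 32 − log₂ 4) = 360 / (5 − 2) = 120 ms/bit
  a = 395 − 120 × 2 = 155 ms
Then RT(16) = 155 + 120 × log₂ 16 = 155 + 120 × 4 ≈ 635.000 ms.

635 ms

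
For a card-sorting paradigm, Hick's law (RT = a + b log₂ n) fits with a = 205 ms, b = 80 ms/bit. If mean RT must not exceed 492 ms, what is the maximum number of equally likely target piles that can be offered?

12

80·log₂ n ≤ 492 − 205 = 287, giving log₂ n ≤ 3.5875 and n ≤ 12.021. The largest whole number is 12.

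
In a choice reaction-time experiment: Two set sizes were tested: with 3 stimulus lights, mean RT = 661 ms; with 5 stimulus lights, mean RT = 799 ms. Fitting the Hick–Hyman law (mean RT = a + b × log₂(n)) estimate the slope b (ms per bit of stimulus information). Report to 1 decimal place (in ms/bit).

The slope on a log₂ axis is (799 − 661) / (2.3219 − 1.5850) = 187.254 ms/bit.

187.3 ms/bit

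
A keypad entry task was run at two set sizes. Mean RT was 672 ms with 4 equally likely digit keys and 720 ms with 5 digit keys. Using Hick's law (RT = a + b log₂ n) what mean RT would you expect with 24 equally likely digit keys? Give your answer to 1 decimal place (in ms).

With log₂ n on the abscissa the relation is linear; from the two conditions:
  b = (720 − 672) / (log₂ 5 − log₂ 4) = 48 / (2.3219 − 2) = 149.102 ms/bit
  a = 672 − 149.102 × 2 = 373.797 ms
Then RT(24) = 373.797 + 149.102 × log₂ 24 = 373.797 + 149.102 × 4.5850 ≈ 1057.422 ms.

1057.4 ms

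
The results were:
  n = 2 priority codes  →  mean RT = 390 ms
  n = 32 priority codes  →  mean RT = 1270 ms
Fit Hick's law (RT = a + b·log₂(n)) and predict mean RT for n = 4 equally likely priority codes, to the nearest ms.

RT is linear in log₂ n, so two points fix the line:
  b = (1270 − 390) / (log₂ 32 − log₂ 2) = 880 / (5 − 1) = 220 ms/bit
  a = 390 − 220 × 1 = 170 ms
Then RT(4) = 170 + 220 × log₂ 4 = 170 + 220 × 2 ≈ 610.000 ms.

610 ms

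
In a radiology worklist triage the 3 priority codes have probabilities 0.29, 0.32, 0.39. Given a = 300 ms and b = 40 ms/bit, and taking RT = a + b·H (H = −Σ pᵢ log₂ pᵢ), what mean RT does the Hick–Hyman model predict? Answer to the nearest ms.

363 ms

H = 0.29·log₂(1/0.29) + 0.32·log₂(1/0.32) + 0.39·log₂(1/0.39) = 1.5737 bits.
RT = 300 + 40 × 1.5737 = 362.95 ms.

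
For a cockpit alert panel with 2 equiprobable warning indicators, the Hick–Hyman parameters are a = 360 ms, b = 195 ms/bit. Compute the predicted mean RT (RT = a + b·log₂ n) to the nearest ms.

log₂(2) = 1 bits, so RT = 360 + 195 × 1 ≈ 555.000 ms.

555 ms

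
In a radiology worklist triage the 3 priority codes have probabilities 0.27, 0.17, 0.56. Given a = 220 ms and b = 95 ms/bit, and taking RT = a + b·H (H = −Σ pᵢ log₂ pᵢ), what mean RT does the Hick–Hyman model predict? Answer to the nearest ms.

354 ms

H = 0.27·log₂(1/0.27) + 0.17·log₂(1/0.17) + 0.56·log₂(1/0.56) = 1.4130 bits.
RT = 220 + 95 × 1.4130 = 354.24 ms.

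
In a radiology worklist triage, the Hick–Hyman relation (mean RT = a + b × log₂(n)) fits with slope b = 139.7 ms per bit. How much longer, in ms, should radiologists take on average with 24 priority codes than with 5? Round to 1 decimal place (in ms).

316.1 ms

The intercept a cancels: ΔRT = b·(log₂ n₂ − log₂ n₁) = b·log₂(n₂/n₁).
log₂(24) − log₂(5) = 4.5850 − 2.3219 = 2.2630.
ΔRT = 139.7 × 2.2630 = 316.146 ms.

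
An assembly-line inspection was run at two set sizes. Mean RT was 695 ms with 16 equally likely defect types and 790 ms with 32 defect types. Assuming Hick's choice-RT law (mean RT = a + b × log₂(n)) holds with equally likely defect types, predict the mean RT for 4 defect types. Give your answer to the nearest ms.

505 ms

RT is linear in log₂ n, so two points fix the line:
  b = (790 − 695) / (log₂ 32 − log₂ 16) = 95 / (5 − 4) = 95 ms/bit
  a = 695 − 95 × 4 = 315 ms
Then RT(4) = 315 + 95 × log₂ 4 = 315 + 95 × 2 ≈ 505.000 ms.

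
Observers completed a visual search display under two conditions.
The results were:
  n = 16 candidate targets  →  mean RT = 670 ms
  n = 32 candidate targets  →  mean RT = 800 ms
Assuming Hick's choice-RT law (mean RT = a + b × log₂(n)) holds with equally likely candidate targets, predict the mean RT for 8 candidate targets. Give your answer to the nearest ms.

Solve the two-equation system in a and b:
  b = (800 − 670) / (log₂ 32 − log₂ 16) = 130 / (5 − 4) = 130 ms/bit
  a = 670 − 130 × 4 = 150 ms
Then RT(8) = 150 + 130 × log₂ 8 = 150 + 130 × 3 ≈ 540.000 ms.

540 ms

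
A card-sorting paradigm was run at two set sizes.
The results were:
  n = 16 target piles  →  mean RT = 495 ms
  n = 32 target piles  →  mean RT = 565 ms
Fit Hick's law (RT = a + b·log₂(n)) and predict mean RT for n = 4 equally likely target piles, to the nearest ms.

With log₂ n on the abscissa the relation is linear; from the two conditions:
  b = (565 − 495) / (log₂ 32 − log₂ 16) = 70 / (5 − 4) = 70 ms/bit
  a = 495 − 70 × 4 = 215 ms
Then RT(4) = 215 + 70 × log₂ 4 = 215 + 70 × 2 ≈ 355.000 ms.

355 ms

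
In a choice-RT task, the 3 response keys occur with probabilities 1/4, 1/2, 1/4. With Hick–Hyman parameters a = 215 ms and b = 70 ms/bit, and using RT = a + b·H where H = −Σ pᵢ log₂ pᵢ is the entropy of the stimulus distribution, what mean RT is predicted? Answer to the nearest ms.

Each term −pᵢ log₂ pᵢ: 0.25·2 + 0.5·1 + 0.25·2; summed, H = 1.500 bits.
Mean RT = a + bH = 215 + 70·1.500 = 320.00 ms.

320 ms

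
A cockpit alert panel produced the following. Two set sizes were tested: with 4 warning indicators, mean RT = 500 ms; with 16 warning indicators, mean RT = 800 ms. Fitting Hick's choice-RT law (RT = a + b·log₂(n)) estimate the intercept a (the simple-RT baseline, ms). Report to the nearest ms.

200 ms

The slope on a log₂ axis is (800 − 500) / (4 − 2) = 150 ms/bit.
Intercept: a = 500 − 150·log₂(4) = 200.000 ms.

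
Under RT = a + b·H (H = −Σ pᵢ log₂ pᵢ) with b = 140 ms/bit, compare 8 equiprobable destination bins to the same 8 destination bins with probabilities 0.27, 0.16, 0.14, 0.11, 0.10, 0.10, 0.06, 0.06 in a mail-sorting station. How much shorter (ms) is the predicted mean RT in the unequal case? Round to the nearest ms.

The RT saving is b·ΔH. Equiprobable H₀ = log₂(8) = 3.0000 bits; with the given probabilities H = 2.8319 bits.
b·(H₀ − H) = 140 × (3.0000 − 2.8319) = 23.54 ms.

24 ms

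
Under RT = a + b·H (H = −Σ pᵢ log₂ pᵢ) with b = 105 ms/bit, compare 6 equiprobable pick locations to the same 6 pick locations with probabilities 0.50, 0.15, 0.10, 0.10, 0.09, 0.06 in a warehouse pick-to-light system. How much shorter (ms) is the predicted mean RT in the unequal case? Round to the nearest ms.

Equiprobable entropy H₀ = log₂ 6 = 2.5850 bits.
Skewed entropy H = −Σ pᵢ log₂ pᵢ = 2.1311 bits.
ΔRT = b·(H₀ − H) = 105 × 0.4538 = 47.65 ms.

48 ms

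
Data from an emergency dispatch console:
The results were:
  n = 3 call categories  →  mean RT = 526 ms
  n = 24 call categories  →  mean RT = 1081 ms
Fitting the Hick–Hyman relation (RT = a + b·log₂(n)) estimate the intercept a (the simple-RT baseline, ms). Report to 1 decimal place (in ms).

Slope: b = (1081 − 526) / (log₂ 24 − log₂ 3) = 555/3.0000 = 185.000 ms/bit.
Intercept: a = 526 − 185.000·log₂(3) = 232.782 ms.

232.8 ms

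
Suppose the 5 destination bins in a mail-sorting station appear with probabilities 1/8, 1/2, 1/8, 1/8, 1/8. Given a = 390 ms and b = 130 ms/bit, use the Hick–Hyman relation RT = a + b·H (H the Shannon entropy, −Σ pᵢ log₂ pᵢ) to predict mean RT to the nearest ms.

650 ms

H = −Σ pᵢ log₂ pᵢ = 0.125·3 + 0.5·1 + 0.125·3 + 0.125·3 + 0.125·3 = 2.000 bits.
RT = 390 + 130 × 2.000 = 650.00 ms.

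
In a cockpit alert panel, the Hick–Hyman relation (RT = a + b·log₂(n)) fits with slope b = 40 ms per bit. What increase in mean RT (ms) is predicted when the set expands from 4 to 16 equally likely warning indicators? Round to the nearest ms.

80 ms

ΔRT = (a + b log₂ n₂) − (a + b log₂ n₁) = b·(log₂ n₂ − log₂ n₁).
log₂(16) − log₂(4) = log₂(16/4) = log₂(4) = 2.
ΔRT = 40 × 2.0000 = 80.000 ms.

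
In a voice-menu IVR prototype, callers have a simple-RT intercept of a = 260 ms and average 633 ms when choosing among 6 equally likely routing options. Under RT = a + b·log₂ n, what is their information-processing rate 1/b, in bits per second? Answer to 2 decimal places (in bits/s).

6.93 bits/s

b = (633 − 260)/log₂ 6 = 373/2.5850 = 144.296 ms per bit = 0.14430 s/bit; the reciprocal is 6.930 bits/s.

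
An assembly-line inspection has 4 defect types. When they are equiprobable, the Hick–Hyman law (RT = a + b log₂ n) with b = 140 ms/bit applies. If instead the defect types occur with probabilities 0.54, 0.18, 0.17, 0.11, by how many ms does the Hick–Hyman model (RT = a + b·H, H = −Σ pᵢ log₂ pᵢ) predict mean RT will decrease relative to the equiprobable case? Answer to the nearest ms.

The RT saving is b·ΔH. Equiprobable H₀ = log₂(4) = 2.0000 bits; with the given probabilities H = 1.7102 bits.
b·(H₀ − H) = 140 × (2.0000 − 1.7102) = 40.57 ms.

41 ms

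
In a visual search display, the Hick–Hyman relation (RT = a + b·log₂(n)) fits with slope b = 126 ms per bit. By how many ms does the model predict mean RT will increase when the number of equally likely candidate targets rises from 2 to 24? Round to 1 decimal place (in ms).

451.7 ms

Only the slope matters, since a is common to both: ΔRT = b·log₂(n₂/n₁).
log₂(24) − log₂(2) = 4.5850 − 1 = 3.5850.
ΔRT = 126 × 3.5850 = 451.705 ms.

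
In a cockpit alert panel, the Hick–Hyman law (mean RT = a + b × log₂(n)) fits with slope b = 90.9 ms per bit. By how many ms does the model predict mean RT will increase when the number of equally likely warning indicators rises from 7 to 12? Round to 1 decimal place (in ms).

Only the slope matters, since a is common to both: ΔRT = b·log₂(n₂/n₁).
log₂(12) − log₂(7) = 3.5850 − 2.8074 = 0.7776.
ΔRT = 90.9 × 0.7776 = 70.685 ms.

70.7 ms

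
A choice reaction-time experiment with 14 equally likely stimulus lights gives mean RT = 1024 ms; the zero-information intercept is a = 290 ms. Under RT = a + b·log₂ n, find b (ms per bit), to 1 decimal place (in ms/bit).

192.8 ms/bit

14 alternatives carry log₂ 14 = 3.8074 bits; the choice cost is 1024 − 290 = 734 ms, so b = 734/3.8074 = 192.785 ms/bit.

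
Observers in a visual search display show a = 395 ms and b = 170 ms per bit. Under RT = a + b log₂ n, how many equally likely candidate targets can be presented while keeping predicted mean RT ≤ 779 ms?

4

Set 395 + 170·log₂ n ≤ 779 → log₂ n ≤ (779 − 395)/170 = 2.2588.
So n ≤ 2^2.2588 = 4.786; the largest integer n is 4.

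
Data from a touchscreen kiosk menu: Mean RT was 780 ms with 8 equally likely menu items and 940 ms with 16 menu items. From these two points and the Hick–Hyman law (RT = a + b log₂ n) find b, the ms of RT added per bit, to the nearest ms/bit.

The slope on a log₂ axis is (940 − 780) / (4 − 3) = 160 ms/bit.

160 ms/bit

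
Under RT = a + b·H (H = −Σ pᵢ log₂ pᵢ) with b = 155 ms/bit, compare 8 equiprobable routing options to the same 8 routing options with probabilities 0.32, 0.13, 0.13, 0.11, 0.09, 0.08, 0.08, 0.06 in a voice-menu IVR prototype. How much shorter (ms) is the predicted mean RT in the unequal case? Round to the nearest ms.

34 ms

Equiprobable entropy H₀ = log₂ 8 = 3.0000 bits.
Skewed entropy H = −Σ pᵢ log₂ pᵢ = 2.7808 bits.
ΔRT = b·(H₀ − H) = 155 × 0.2192 = 33.97 ms.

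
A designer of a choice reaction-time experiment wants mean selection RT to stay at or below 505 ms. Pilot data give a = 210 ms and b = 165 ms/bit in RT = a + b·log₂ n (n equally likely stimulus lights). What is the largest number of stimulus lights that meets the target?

Set 210 + 165·log₂ n ≤ 505 → log₂ n ≤ (505 − 210)/165 = 1.7879.
So n ≤ 2^1.7879 = 3.453; the largest integer n is 3.

3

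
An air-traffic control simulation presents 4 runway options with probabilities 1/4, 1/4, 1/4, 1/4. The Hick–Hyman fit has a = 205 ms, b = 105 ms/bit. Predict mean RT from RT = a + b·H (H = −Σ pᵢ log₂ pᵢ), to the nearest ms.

Each term −pᵢ log₂ pᵢ: 0.25·2 + 0.25·2 + 0.25·2 + 0.25·2; summed, H = 2.000 bits.
Mean RT = a + bH = 205 + 105·2.000 = 415.00 ms.

415 ms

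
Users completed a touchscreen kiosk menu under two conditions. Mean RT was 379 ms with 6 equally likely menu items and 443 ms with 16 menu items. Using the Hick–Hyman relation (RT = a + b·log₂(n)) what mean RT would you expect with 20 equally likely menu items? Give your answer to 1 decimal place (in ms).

RT is linear in log₂ n, so two points fix the line:
  b = (443 − 379) / (log₂ 16 − log₂ 6) = 64 / (4 − 2.5850) = 45.228 ms/bit
  a = 379 − 45.228 × 2.5850 = 262.086 ms
Then RT(20) = 262.086 + 45.228 × log₂ 20 = 262.086 + 45.228 × 4.3219 ≈ 457.560 ms.

457.6 ms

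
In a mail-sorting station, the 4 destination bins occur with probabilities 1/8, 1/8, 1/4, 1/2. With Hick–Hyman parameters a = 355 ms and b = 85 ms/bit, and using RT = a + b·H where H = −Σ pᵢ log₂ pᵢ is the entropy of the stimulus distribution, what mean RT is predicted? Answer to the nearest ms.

Each term −pᵢ log₂ pᵢ: 0.125·3 + 0.125·3 + 0.25·2 + 0.5·1; summed, H = 1.750 bits.
Mean RT = a + bH = 355 + 85·1.750 = 503.75 ms.

504 ms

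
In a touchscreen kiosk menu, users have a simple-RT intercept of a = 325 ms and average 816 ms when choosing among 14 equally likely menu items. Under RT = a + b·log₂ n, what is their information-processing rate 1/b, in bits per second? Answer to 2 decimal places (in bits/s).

7.75 bits/s

b = (816 − 325)/log₂ 14 = 491/3.8074 = 128.961 ms per bit = 0.12896 s/bit; the reciprocal is 7.754 bits/s.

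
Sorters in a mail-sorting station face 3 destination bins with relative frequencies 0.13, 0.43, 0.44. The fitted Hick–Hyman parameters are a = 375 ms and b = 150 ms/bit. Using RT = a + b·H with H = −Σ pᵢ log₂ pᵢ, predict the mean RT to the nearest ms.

Entropy contributions −pᵢ log₂ pᵢ: 0.3826, 0.5236, 0.5211; sum H = 1.4274 bits.
RT = a + bH = 375 + 150·1.4274 = 589.10 ms.

589 ms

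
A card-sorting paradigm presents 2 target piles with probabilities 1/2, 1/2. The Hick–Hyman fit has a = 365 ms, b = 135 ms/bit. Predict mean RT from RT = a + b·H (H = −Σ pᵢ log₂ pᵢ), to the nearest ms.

H = −Σ pᵢ log₂ pᵢ = 0.5·1 + 0.5·1 = 1.000 bits.
RT = 365 + 135 × 1.000 = 500.00 ms.

500 ms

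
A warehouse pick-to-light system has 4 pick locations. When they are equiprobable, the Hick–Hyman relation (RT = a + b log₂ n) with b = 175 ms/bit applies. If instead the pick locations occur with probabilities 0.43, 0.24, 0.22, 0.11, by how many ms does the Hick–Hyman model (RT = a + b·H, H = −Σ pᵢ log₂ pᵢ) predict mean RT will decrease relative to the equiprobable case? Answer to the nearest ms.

Equiprobable entropy H₀ = log₂ 4 = 2.0000 bits.
Skewed entropy H = −Σ pᵢ log₂ pᵢ = 1.8486 bits.
ΔRT = b·(H₀ − H) = 175 × 0.1514 = 26.50 ms.

27 ms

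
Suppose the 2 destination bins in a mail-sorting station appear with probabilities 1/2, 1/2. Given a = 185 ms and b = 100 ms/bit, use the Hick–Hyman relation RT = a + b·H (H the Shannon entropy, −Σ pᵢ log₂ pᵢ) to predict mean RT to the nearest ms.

285 ms

H = −Σ pᵢ log₂ pᵢ = 0.5·1 + 0.5·1 = 1.000 bits.
RT = 185 + 100 × 1.000 = 285.00 ms.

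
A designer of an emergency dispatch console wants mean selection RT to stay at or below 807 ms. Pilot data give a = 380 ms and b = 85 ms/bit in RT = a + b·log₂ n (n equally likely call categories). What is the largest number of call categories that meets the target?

32

Set 380 + 85·log₂ n ≤ 807 → log₂ n ≤ (807 − 380)/85 = 5.0235.
So n ≤ 2^5.0235 = 32.526; the largest integer n is 32.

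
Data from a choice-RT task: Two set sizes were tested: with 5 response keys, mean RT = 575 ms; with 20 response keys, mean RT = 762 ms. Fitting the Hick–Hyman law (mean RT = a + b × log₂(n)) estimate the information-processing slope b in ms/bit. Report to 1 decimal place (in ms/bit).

The slope on a log₂ axis is (762 − 575) / (4.3219 − 2.3219) = 93.500 ms/bit.

93.5 ms/bit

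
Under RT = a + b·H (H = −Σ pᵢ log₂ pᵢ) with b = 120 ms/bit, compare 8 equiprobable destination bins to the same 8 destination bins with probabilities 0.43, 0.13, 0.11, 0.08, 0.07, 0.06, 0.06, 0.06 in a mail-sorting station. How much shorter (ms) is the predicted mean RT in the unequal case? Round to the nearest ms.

The RT saving is b·ΔH. Equiprobable H₀ = log₂(8) = 3.0000 bits; with the given probabilities H = 2.5472 bits.
b·(H₀ − H) = 120 × (3.0000 − 2.5472) = 54.34 ms.

54 ms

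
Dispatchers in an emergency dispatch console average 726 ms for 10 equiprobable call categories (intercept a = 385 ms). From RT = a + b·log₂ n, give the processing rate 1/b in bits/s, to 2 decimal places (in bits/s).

Choice component = 726 − 385 = 341 ms over log₂(10) = 3.3219 bits.
b = 341 / 3.3219 = 102.651 ms/bit, so 1/b = 9.742 bits/s.

9.74 bits/s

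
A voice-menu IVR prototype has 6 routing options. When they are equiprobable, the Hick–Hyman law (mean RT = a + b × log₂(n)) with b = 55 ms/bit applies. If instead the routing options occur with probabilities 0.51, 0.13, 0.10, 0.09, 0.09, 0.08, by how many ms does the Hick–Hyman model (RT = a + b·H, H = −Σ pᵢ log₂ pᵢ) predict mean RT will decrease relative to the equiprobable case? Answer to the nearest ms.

25 ms

Equiprobable entropy H₀ = log₂ 6 = 2.5850 bits.
Skewed entropy H = −Σ pᵢ log₂ pᵢ = 2.1271 bits.
ΔRT = b·(H₀ − H) = 55 × 0.4579 = 25.18 ms.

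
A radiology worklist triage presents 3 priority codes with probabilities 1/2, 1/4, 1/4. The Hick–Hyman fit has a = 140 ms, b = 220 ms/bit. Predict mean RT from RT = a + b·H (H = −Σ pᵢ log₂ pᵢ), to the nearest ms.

H = −Σ pᵢ log₂ pᵢ = 0.5·1 + 0.25·2 + 0.25·2 = 1.500 bits.
RT = 140 + 220 × 1.500 = 470.00 ms.

470 ms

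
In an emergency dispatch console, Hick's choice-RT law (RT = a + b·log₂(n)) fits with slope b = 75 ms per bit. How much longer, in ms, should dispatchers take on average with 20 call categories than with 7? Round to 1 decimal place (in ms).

Only the slope matters, since a is common to both: ΔRT = b·log₂(n₂/n₁).
log₂(20) − log₂(7) = 4.3219 − 2.8074 = 1.5146.
ΔRT = 75 × 1.5146 = 113.593 ms.

113.6 ms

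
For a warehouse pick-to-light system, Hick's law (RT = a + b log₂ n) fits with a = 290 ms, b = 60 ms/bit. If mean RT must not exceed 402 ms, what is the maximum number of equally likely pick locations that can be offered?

Set 290 + 60·log₂ n ≤ 402 → log₂ n ≤ (402 − 290)/60 = 1.8667.
So n ≤ 2^1.8667 = 3.647; the largest integer n is 3.

3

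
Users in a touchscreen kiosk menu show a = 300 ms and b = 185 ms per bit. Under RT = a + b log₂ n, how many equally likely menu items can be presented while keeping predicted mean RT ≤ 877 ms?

Information budget: (877 − 300)/185 = 3.1189 bits, so n ≤ 2^3.1189 = 8.687 → at most 8.

8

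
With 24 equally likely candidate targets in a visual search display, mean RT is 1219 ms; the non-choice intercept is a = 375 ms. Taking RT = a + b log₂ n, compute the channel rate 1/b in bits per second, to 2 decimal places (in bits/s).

Choice component = 1219 − 375 = 844 ms over log₂(24) = 4.5850 bits.
b = 844 / 4.5850 = 184.080 ms/bit, so 1/b = 5.432 bits/s.

5.43 bits/s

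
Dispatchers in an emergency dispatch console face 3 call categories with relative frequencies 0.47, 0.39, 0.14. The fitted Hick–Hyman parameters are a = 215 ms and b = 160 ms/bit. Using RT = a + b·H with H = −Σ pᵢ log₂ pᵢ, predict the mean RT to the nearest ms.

445 ms

H = 0.47·log₂(1/0.47) + 0.39·log₂(1/0.39) + 0.14·log₂(1/0.14) = 1.4389 bits.
RT = 215 + 160 × 1.4389 = 445.22 ms.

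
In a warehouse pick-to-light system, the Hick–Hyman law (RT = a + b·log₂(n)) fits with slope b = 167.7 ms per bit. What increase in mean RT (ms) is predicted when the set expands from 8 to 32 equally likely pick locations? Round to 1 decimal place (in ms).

335.4 ms

The intercept a cancels: ΔRT = b·(log₂ n₂ − log₂ n₁) = b·log₂(n₂/n₁).
log₂(32) − log₂(8) = log₂(32/8) = log₂(4) = 2.
ΔRT = 167.7 × 2.0000 = 335.400 ms.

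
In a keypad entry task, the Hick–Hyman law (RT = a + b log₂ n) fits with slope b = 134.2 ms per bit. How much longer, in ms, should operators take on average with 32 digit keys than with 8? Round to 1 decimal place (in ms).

268.4 ms

ΔRT = (a + b log₂ n₂) − (a + b log₂ n₁) = b·(log₂ n₂ − log₂ n₁).
log₂(32) − log₂(8) = log₂(32/8) = log₂(4) = 2.
ΔRT = 134.2 × 2.0000 = 268.400 ms.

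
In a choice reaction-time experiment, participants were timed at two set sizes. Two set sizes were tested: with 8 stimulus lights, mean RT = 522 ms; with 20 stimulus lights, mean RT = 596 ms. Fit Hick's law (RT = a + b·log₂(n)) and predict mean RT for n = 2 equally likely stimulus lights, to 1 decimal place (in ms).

410.0 ms

Solve the two-equation system in a and b:
  b = (596 − 522) / (log₂ 20 − log₂ 8) = 74 / (4.3219 − 3) = 55.979 ms/bit
  a = 522 − 55.979 × 3 = 354.063 ms
Then RT(2) = 354.063 + 55.979 × log₂ 2 = 354.063 + 55.979 × 1 ≈ 410.042 ms.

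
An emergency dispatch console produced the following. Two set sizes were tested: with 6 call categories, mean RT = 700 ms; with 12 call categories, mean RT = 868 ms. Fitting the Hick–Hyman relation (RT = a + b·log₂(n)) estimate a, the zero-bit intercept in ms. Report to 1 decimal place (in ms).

Slope: b = (868 − 700) / (log₂ 12 − log₂ 6) = 168/1.0000 = 168.000 ms/bit.
a = RT₁ − b·log₂ n₁ = 700 − 168.000 × 2.5850 = 265.726 ms.

265.7 ms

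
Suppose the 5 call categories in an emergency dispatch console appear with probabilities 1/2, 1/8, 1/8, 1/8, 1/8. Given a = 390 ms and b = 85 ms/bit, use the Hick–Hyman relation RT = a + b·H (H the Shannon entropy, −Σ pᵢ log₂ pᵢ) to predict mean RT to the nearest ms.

560 ms

H = −Σ pᵢ log₂ pᵢ = 0.5·1 + 0.125·3 + 0.125·3 + 0.125·3 + 0.125·3 = 2.000 bits.
RT = 390 + 85 × 2.000 = 560.00 ms.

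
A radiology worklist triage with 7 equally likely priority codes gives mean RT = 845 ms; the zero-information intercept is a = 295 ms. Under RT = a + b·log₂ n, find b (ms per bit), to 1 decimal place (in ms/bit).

195.9 ms/bit

7 alternatives carry log₂ 7 = 2.8074 bits; the choice cost is 845 − 295 = 550 ms, so b = 550/2.8074 = 195.914 ms/bit.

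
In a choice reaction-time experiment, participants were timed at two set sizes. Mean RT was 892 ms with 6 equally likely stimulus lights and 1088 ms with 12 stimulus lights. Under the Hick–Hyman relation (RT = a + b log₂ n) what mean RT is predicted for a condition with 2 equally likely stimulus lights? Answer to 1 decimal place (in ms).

581.3 ms

Solve the two-equation system in a and b:
  b = (1088 − 892) / (log₂ 12 − log₂ 6) = 196 / (3.5850 − 2.5850) = 196.000 ms/bit
  a = 892 − 196.000 × 2.5850 = 385.347 ms
Then RT(2) = 385.347 + 196.000 × log₂ 2 = 385.347 + 196.000 × 1 ≈ 581.347 ms.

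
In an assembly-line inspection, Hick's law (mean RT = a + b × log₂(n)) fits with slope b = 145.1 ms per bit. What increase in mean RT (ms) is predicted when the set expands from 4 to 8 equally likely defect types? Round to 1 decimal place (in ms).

145.1 ms

The intercept a cancels: ΔRT = b·(log₂ n₂ − log₂ n₁) = b·log₂(n₂/n₁).
log₂(8) − log₂(4) = log₂(8/4) = log₂(2) = 1.
ΔRT = 145.1 × 1.0000 = 145.100 ms.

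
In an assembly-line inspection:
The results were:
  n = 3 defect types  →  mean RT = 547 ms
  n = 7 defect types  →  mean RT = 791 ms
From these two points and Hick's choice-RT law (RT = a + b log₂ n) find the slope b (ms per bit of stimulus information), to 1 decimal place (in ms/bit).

199.6 ms/bit

The slope on a log₂ axis is (791 − 547) / (2.8074 − 1.5850) = 199.609 ms/bit.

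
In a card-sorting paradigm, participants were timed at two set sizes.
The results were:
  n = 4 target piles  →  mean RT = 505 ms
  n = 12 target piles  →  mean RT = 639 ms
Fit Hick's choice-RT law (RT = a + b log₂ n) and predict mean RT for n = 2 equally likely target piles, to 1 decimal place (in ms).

420.5 ms

Fit slope and intercept:
  b = (639 − 505) / (log₂ 12 − log₂ 4) = 134 / (3.5850 − 2) = 84.545 ms/bit
  a = 505 − 84.545 × 2 = 335.911 ms
Then RT(2) = 335.911 + 84.545 × log₂ 2 = 335.911 + 84.545 × 1 ≈ 420.455 ms.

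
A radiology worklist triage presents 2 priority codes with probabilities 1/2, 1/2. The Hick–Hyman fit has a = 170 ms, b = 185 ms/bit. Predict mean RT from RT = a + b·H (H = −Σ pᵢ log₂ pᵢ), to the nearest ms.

355 ms

Each term −pᵢ log₂ pᵢ: 0.5·1 + 0.5·1; summed, H = 1.000 bits.
Mean RT = a + bH = 170 + 185·1.000 = 355.00 ms.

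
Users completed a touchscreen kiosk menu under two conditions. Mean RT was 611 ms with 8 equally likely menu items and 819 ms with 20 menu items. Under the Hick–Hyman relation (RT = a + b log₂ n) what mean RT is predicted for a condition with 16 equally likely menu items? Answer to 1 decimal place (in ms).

768.3 ms

Solve the two-equation system in a and b:
  b = (819 − 611) / (log₂ 20 − log₂ 8) = 208 / (4.3219 − 3) = 157.346 ms/bit
  a = 611 − 157.346 × 3 = 138.962 ms
Then RT(16) = 138.962 + 157.346 × log₂ 16 = 138.962 + 157.346 × 4 ≈ 768.346 ms.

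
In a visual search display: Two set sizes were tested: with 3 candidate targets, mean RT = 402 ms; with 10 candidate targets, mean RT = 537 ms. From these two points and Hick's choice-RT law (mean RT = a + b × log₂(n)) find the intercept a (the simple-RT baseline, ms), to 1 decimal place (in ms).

Slope: b = (537 − 402) / (log₂ 10 − log₂ 3) = 135/1.7370 = 77.722 ms/bit.
Intercept: a = 402 − 77.722·log₂(3) = 278.814 ms.

278.8 ms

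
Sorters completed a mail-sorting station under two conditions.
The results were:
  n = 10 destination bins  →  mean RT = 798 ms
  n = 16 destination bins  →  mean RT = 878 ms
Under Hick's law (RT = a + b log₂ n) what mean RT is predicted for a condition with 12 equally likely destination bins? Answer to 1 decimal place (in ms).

829.0 ms

Fit slope and intercept:
  b = (878 − 798) / (log₂ 16 − log₂ 10) = 80 / (4 − 3.3219) = 117.982 ms/bit
  a = 798 − 117.982 × 3.3219 = 406.074 ms
Then RT(12) = 406.074 + 117.982 × log₂ 12 = 406.074 + 117.982 × 3.5850 ≈ 829.033 ms.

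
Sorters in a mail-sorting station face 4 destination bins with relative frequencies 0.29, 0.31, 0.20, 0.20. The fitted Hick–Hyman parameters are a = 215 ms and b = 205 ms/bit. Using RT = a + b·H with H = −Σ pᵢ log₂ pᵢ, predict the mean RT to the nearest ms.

Entropy contributions −pᵢ log₂ pᵢ: 0.5179, 0.5238, 0.4644, 0.4644; sum H = 1.9705 bits.
RT = a + bH = 215 + 205·1.9705 = 618.95 ms.

619 ms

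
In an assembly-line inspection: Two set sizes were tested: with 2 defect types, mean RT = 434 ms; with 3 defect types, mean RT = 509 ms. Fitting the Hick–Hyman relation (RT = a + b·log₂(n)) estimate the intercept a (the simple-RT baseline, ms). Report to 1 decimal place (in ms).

The slope on a log₂ axis is (509 − 434) / (1.5850 − 1) = 128.213 ms/bit.
Intercept: a = 434 − 128.213·log₂(2) = 305.787 ms.

305.8 ms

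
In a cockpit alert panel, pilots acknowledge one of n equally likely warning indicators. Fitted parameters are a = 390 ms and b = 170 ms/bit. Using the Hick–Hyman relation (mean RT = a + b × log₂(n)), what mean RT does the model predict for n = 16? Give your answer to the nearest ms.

1070 ms

log₂(16) = 4 bits, so RT = 390 + 170 × 4 ≈ 1070.000 ms.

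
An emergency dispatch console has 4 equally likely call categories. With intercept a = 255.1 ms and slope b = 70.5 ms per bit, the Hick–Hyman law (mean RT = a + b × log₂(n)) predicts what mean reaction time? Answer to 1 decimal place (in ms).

log₂(4) = 2 bits, so RT = 255.1 + 70.5 × 2 ≈ 396.100 ms.

396.1 ms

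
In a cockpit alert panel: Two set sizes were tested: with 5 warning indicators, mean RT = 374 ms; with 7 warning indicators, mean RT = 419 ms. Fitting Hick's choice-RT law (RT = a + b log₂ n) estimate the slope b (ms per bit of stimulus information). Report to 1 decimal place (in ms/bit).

The slope on a log₂ axis is (419 − 374) / (2.8074 − 2.3219) = 92.702 ms/bit.

92.7 ms/bit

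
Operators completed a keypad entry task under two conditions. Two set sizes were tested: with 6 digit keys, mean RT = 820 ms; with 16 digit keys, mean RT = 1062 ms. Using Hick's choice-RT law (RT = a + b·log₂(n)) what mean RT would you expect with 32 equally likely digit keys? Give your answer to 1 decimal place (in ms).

With log₂ n on the abscissa the relation is linear; from the two conditions:
  b = (1062 − 820) / (log₂ 16 − log₂ 6) = 242 / (4 − 2.5850) = 171.020 ms/bit
  a = 820 − 171.020 × 2.5850 = 377.919 ms
Then RT(32) = 377.919 + 171.020 × log₂ 32 = 377.919 + 171.020 × 5 ≈ 1233.020 ms.

1233.0 ms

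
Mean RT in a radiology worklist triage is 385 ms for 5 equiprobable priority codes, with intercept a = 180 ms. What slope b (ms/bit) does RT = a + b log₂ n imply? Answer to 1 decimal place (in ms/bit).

88.3 ms/bit

b = (385 − 180) / log₂(5) = 205 / 2.3219 = 88.289 ms/bit.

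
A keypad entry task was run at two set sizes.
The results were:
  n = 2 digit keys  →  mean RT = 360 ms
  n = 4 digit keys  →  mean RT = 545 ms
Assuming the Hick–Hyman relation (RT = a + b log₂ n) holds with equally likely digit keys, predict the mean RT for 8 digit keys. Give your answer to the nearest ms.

RT is linear in log₂ n, so two points fix the line:
  b = (545 − 360) / (log₂ 4 − log₂ 2) = 185 / (2 − 1) = 185 ms/bit
  a = 360 − 185 × 1 = 175 ms
Then RT(8) = 175 + 185 × log₂ 8 = 175 + 185 × 3 ≈ 730.000 ms.

730 ms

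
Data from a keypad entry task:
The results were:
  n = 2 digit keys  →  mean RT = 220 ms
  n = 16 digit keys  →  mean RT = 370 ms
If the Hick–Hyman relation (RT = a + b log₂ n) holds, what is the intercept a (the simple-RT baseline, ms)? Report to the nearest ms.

170 ms

Slope: b = (370 − 220) / (log₂ 16 − log₂ 2) = 150/3.0000 = 50 ms/bit.
Intercept: a = 220 − 50·log₂(2) = 170.000 ms.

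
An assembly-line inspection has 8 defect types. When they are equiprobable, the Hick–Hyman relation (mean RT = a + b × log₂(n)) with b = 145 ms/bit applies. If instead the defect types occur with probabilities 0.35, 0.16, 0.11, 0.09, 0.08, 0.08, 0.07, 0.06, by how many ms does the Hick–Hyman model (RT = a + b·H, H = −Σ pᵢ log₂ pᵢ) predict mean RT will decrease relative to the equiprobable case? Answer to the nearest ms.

Equiprobable entropy H₀ = log₂ 8 = 3.0000 bits.
Skewed entropy H = −Σ pᵢ log₂ pᵢ = 2.7112 bits.
ΔRT = b·(H₀ − H) = 145 × 0.2888 = 41.88 ms.

42 ms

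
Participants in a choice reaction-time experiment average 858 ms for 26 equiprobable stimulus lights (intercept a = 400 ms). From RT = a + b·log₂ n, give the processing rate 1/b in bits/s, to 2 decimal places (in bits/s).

Choice component = 858 − 400 = 458 ms over log₂(26) = 4.7004 bits.
b = 458 / 4.7004 = 97.438 ms/bit, so 1/b = 10.263 bits/s.

10.26 bits/s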